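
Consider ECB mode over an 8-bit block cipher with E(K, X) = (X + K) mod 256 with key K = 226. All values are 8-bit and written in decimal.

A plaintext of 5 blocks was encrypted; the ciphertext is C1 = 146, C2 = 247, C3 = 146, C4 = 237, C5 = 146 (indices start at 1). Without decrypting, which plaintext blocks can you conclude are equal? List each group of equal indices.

ECB encrypts each block independently with the same key, so equal ciphertext blocks imply equal plaintext blocks.
C1 = C3 = C5 = 146, so P1 = P3 = P5.

P1 = P3 = P5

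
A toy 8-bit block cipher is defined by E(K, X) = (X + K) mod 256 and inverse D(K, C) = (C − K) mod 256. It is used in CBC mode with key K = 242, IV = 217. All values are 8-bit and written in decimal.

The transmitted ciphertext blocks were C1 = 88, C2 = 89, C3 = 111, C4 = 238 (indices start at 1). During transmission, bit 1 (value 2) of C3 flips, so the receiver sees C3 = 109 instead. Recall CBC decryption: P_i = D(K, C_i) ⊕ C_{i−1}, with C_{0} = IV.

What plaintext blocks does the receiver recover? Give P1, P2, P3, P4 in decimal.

Only C3 changed, to 109. In CBC, a change in C_i garbles P_i and flips the same bit in P_{i+1}. Decrypting the received ciphertext:
P1: D(K, 88) = 102; 102 ⊕ 217 = 191.
P2: D(K, 89) = 103; 103 ⊕ 88 = 63.
P3: D(K, 109) = 123; 123 ⊕ 89 = 34.
P4: D(K, 238) = 252; 252 ⊕ 109 = 145.
Blocks that differ from the original plaintext: P3, P4.

P1 = 191, P2 = 63, P3 = 34, P4 = 145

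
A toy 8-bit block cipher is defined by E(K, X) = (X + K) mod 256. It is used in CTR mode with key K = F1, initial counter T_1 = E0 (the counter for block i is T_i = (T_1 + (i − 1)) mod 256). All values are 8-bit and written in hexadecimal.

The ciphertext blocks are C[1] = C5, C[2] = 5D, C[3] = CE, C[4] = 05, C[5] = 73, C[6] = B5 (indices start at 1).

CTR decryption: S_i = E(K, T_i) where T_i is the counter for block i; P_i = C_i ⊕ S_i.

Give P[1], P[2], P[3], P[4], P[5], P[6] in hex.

P[1] = 14, P[2] = 8F, P[3] = 1D, P[4] = D1, P[5] = A6, P[6] = 63

P[1]: T = E0, S = E(K, T) = D1; C5 ⊕ D1 = 14.
P[2]: T = E1, S = E(K, T) = D2; 5D ⊕ D2 = 8F.
P[3]: T = E2, S = E(K, T) = D3; CE ⊕ D3 = 1D.
P[4]: T = E3, S = E(K, T) = D4; 05 ⊕ D4 = D1.
P[5]: T = E4, S = E(K, T) = D5; 73 ⊕ D5 = A6.
P[6]: T = E5, S = E(K, T) = D6; B5 ⊕ D6 = 63.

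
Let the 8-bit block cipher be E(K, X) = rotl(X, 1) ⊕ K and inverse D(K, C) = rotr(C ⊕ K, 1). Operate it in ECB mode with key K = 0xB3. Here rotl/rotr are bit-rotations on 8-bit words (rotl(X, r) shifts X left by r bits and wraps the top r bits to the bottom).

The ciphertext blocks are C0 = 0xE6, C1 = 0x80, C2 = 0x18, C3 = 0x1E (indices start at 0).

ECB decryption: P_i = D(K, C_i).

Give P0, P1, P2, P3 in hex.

P0 = 0xAA, P1 = 0x99, P2 = 0xD5, P3 = 0xD6

P0: D(K, 0xE6) = 0xAA.
P1: D(K, 0x80) = 0x99.
P2: D(K, 0x18) = 0xD5.
P3: D(K, 0x1E) = 0xD6.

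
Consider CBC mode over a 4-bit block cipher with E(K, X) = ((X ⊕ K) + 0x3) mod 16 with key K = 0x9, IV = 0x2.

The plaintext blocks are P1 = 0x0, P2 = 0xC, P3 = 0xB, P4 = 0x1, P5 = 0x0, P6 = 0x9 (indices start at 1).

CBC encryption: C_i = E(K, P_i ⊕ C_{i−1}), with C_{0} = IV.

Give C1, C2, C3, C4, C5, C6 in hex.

C1: P1 ⊕ 0x2 = 0x2; E(K, 0x2) = 0xE.
C2: P2 ⊕ 0xE = 0x2; E(K, 0x2) = 0xE.
C3: P3 ⊕ 0xE = 0x5; E(K, 0x5) = 0xF.
C4: P4 ⊕ 0xF = 0xE; E(K, 0xE) = 0xA.
C5: P5 ⊕ 0xA = 0xA; E(K, 0xA) = 0x6.
C6: P6 ⊕ 0x6 = 0xF; E(K, 0xF) = 0x9.

C1 = 0xE, C2 = 0xE, C3 = 0xF, C4 = 0xA, C5 = 0x6, C6 = 0x9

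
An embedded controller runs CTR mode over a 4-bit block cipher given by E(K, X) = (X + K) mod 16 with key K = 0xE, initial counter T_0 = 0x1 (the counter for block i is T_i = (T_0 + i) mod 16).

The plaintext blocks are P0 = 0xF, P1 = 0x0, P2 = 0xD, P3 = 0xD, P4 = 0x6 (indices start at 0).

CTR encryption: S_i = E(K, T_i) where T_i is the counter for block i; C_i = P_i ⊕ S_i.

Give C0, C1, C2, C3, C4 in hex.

C0: T = 0x1, S = E(K, T) = 0xF; 0xF ⊕ 0xF = 0x0.
C1: T = 0x2, S = E(K, T) = 0x0; 0x0 ⊕ 0x0 = 0x0.
C2: T = 0x3, S = E(K, T) = 0x1; 0xD ⊕ 0x1 = 0xC.
C3: T = 0x4, S = E(K, T) = 0x2; 0xD ⊕ 0x2 = 0xF.
C4: T = 0x5, S = E(K, T) = 0x3; 0x6 ⊕ 0x3 = 0x5.

C0 = 0x0, C1 = 0x0, C2 = 0xC, C3 = 0xF, C4 = 0x5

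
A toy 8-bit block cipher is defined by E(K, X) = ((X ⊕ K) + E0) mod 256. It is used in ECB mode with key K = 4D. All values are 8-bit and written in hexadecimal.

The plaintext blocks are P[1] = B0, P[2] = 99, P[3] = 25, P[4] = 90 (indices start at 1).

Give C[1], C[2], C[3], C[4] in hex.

C[1] = DD, C[2] = B4, C[3] = 48, C[4] = BD

ECB encryption: C_i = E(K, P_i).
C[1]: E(K, B0) = DD.
C[2]: E(K, 99) = B4.
C[3]: E(K, 25) = 48.
C[4]: E(K, 90) = BD.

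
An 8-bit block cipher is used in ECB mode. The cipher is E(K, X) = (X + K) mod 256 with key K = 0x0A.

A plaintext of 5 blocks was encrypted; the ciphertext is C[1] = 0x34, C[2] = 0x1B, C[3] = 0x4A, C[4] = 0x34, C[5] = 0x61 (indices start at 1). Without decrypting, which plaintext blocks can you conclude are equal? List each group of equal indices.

ECB encrypts each block independently with the same key, so equal ciphertext blocks imply equal plaintext blocks.
C[1] = C[4] = 0x34, so P[1] = P[4].

P[1] = P[4]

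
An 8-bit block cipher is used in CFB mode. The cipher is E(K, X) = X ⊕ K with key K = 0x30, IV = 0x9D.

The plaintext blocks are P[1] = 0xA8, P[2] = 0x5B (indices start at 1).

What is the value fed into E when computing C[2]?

CFB encryption: C_i = P_i ⊕ E(K, C_{i−1}), with C_{0} = IV.
C[1]: E(K, 0x9D) = 0xAD; 0xA8 ⊕ 0xAD = 0x05.
C[2]: E(K, 0x05) = 0x35; 0x5B ⊕ 0x35 = 0x6E.
So the input to E for block [2] is 0x05.

0x05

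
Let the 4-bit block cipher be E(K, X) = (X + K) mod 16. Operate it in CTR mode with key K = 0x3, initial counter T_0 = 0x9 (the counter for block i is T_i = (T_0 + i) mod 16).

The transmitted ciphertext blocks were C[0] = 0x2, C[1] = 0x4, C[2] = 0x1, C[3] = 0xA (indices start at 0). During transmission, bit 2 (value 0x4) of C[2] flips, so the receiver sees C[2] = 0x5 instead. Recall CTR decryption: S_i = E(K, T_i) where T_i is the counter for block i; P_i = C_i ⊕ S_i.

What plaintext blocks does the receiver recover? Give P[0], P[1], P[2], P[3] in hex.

Only C[2] changed, to 0x5. In CTR, a change in C_i flips the same bit in P_i only; the keystream is unaffected. Decrypting the received ciphertext:
P[0]: T = 0x9, S = E(K, T) = 0xC; 0x2 ⊕ 0xC = 0xE.
P[1]: T = 0xA, S = E(K, T) = 0xD; 0x4 ⊕ 0xD = 0x9.
P[2]: T = 0xB, S = E(K, T) = 0xE; 0x5 ⊕ 0xE = 0xB.
P[3]: T = 0xC, S = E(K, T) = 0xF; 0xA ⊕ 0xF = 0x5.
Blocks that differ from the original plaintext: P[2].

P[0] = 0xE, P[1] = 0x9, P[2] = 0xB, P[3] = 0x5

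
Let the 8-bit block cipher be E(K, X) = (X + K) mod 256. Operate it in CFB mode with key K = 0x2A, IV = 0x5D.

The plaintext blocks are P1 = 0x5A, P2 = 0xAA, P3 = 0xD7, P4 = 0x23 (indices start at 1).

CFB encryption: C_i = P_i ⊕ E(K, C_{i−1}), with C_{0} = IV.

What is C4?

C4 = 0x09

C1: E(K, 0x5D) = 0x87; 0x5A ⊕ 0x87 = 0xDD.
C2: E(K, 0xDD) = 0x07; 0xAA ⊕ 0x07 = 0xAD.
C3: E(K, 0xAD) = 0xD7; 0xD7 ⊕ 0xD7 = 0x00.
C4: E(K, 0x00) = 0x2A; 0x23 ⊕ 0x2A = 0x09.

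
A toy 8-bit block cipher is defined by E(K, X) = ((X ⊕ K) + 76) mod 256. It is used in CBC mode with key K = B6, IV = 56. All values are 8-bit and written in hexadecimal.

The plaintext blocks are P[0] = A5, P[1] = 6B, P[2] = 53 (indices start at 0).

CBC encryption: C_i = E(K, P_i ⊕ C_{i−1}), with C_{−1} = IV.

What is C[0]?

C[0] = BB

C[0]: P[0] ⊕ 56 = F3; E(K, F3) = BB.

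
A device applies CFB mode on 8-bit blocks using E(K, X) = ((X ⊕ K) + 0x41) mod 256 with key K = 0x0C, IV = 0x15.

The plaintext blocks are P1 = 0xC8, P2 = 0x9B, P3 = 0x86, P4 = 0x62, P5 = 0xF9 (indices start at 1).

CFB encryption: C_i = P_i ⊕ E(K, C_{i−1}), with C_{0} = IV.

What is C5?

C5 = 0x92

C1: E(K, 0x15) = 0x5A; 0xC8 ⊕ 0x5A = 0x92.
C2: E(K, 0x92) = 0xDF; 0x9B ⊕ 0xDF = 0x44.
C3: E(K, 0x44) = 0x89; 0x86 ⊕ 0x89 = 0x0F.
C4: E(K, 0x0F) = 0x44; 0x62 ⊕ 0x44 = 0x26.
C5: E(K, 0x26) = 0x6B; 0xF9 ⊕ 0x6B = 0x92.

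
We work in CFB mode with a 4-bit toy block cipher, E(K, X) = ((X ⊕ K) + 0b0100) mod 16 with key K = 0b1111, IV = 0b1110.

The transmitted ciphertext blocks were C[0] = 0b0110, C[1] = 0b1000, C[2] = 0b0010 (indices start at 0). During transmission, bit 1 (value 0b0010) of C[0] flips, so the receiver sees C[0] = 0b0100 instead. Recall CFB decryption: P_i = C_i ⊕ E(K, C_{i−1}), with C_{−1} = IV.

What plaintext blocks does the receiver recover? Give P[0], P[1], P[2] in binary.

P[0] = 0b0001, P[1] = 0b0111, P[2] = 0b1001

Only C[0] changed, to 0b0100. In CFB, a change in C_i flips the same bit in P_i and garbles P_{i+1}. Decrypting the received ciphertext:
P[0]: E(K, 0b1110) = 0b0101; 0b0100 ⊕ 0b0101 = 0b0001.
P[1]: E(K, 0b0100) = 0b1111; 0b1000 ⊕ 0b1111 = 0b0111.
P[2]: E(K, 0b1000) = 0b1011; 0b0010 ⊕ 0b1011 = 0b1001.
Blocks that differ from the original plaintext: P[0], P[1].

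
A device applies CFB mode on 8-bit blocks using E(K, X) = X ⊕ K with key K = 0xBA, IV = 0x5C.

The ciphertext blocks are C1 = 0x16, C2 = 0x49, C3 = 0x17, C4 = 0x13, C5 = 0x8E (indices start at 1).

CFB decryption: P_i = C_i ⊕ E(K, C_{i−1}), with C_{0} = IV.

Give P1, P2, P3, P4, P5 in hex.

P1 = 0xF0, P2 = 0xE5, P3 = 0xE4, P4 = 0xBE, P5 = 0x27

P1: E(K, 0x5C) = 0xE6; 0x16 ⊕ 0xE6 = 0xF0.
P2: E(K, 0x16) = 0xAC; 0x49 ⊕ 0xAC = 0xE5.
P3: E(K, 0x49) = 0xF3; 0x17 ⊕ 0xF3 = 0xE4.
P4: E(K, 0x17) = 0xAD; 0x13 ⊕ 0xAD = 0xBE.
P5: E(K, 0x13) = 0xA9; 0x8E ⊕ 0xA9 = 0x27.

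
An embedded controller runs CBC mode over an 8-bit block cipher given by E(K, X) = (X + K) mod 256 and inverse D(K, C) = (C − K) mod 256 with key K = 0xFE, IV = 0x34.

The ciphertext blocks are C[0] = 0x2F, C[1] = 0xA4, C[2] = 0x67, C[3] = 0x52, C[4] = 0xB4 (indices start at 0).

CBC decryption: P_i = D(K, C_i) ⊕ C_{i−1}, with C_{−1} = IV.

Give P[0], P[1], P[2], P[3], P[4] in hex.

P[0]: D(K, 0x2F) = 0x31; 0x31 ⊕ 0x34 = 0x05.
P[1]: D(K, 0xA4) = 0xA6; 0xA6 ⊕ 0x2F = 0x89.
P[2]: D(K, 0x67) = 0x69; 0x69 ⊕ 0xA4 = 0xCD.
P[3]: D(K, 0x52) = 0x54; 0x54 ⊕ 0x67 = 0x33.
P[4]: D(K, 0xB4) = 0xB6; 0xB6 ⊕ 0x52 = 0xE4.

P[0] = 0x05, P[1] = 0x89, P[2] = 0xCD, P[3] = 0x33, P[4] = 0xE4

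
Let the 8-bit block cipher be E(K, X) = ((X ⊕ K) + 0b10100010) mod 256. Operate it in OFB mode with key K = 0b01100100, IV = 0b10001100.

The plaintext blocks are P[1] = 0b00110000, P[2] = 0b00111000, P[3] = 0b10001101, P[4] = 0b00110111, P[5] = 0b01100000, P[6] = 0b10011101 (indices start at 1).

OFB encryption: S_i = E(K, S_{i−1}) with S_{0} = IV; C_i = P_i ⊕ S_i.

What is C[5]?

C[1]: S = E(K, 0b10001100) = 0b10001010; 0b00110000 ⊕ 0b10001010 = 0b10111010.
C[2]: S = E(K, 0b10001010) = 0b10010000; 0b00111000 ⊕ 0b10010000 = 0b10101000.
C[3]: S = E(K, 0b10010000) = 0b10010110; 0b10001101 ⊕ 0b10010110 = 0b00011011.
C[4]: S = E(K, 0b10010110) = 0b10010100; 0b00110111 ⊕ 0b10010100 = 0b10100011.
C[5]: S = E(K, 0b10010100) = 0b10010010; 0b01100000 ⊕ 0b10010010 = 0b11110010.

C[5] = 0b11110010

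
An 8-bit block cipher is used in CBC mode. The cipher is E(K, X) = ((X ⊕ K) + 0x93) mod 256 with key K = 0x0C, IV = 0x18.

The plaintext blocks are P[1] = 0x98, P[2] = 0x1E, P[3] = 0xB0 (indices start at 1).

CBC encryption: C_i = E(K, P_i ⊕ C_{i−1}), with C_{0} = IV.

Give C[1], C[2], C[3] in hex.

C[1] = 0x1F, C[2] = 0xA0, C[3] = 0xAF

C[1]: P[1] ⊕ 0x18 = 0x80; E(K, 0x80) = 0x1F.
C[2]: P[2] ⊕ 0x1F = 0x01; E(K, 0x01) = 0xA0.
C[3]: P[3] ⊕ 0xA0 = 0x10; E(K, 0x10) = 0xAF.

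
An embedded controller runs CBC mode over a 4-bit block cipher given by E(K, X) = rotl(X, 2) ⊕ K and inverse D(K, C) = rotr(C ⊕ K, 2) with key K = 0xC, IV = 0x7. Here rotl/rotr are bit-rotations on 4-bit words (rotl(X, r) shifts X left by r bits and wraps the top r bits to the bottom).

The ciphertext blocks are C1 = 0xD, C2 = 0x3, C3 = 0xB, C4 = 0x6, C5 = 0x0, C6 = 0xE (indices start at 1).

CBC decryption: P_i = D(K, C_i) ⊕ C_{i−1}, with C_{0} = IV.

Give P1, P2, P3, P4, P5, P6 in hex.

P1 = 0x3, P2 = 0x2, P3 = 0xE, P4 = 0x1, P5 = 0x5, P6 = 0x8

P1: D(K, 0xD) = 0x4; 0x4 ⊕ 0x7 = 0x3.
P2: D(K, 0x3) = 0xF; 0xF ⊕ 0xD = 0x2.
P3: D(K, 0xB) = 0xD; 0xD ⊕ 0x3 = 0xE.
P4: D(K, 0x6) = 0xA; 0xA ⊕ 0xB = 0x1.
P5: D(K, 0x0) = 0x3; 0x3 ⊕ 0x6 = 0x5.
P6: D(K, 0xE) = 0x8; 0x8 ⊕ 0x0 = 0x8.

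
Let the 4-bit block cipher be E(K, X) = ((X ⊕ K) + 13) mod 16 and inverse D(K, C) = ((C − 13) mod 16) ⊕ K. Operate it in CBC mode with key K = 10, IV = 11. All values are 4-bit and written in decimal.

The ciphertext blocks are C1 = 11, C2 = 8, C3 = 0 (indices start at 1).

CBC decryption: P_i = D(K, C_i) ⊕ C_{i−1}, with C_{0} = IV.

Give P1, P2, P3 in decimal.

P1: D(K, 11) = 4; 4 ⊕ 11 = 15.
P2: D(K, 8) = 1; 1 ⊕ 11 = 10.
P3: D(K, 0) = 9; 9 ⊕ 8 = 1.

P1 = 15, P2 = 10, P3 = 1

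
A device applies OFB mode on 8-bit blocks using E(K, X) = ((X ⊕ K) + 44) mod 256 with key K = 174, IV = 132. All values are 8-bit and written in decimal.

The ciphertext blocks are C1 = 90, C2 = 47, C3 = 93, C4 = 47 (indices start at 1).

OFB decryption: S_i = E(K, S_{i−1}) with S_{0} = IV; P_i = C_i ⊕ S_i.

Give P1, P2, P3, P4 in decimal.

P1 = 12, P2 = 11, P3 = 235, P4 = 107

P1: S = E(K, 132) = 86; 90 ⊕ 86 = 12.
P2: S = E(K, 86) = 36; 47 ⊕ 36 = 11.
P3: S = E(K, 36) = 182; 93 ⊕ 182 = 235.
P4: S = E(K, 182) = 68; 47 ⊕ 68 = 107.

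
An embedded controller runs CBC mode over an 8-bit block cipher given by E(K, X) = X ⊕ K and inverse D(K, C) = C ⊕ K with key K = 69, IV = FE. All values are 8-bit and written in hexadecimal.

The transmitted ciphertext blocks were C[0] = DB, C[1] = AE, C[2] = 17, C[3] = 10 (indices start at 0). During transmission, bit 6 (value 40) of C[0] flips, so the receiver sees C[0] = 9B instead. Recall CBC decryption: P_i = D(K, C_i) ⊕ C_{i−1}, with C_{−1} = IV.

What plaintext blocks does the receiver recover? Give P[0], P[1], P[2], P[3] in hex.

Only C[0] changed, to 9B. In CBC, a change in C_i garbles P_i and flips the same bit in P_{i+1}. Decrypting the received ciphertext:
P[0]: D(K, 9B) = F2; F2 ⊕ FE = 0C.
P[1]: D(K, AE) = C7; C7 ⊕ 9B = 5C.
P[2]: D(K, 17) = 7E; 7E ⊕ AE = D0.
P[3]: D(K, 10) = 79; 79 ⊕ 17 = 6E.
Blocks that differ from the original plaintext: P[0], P[1].

P[0] = 0C, P[1] = 5C, P[2] = D0, P[3] = 6E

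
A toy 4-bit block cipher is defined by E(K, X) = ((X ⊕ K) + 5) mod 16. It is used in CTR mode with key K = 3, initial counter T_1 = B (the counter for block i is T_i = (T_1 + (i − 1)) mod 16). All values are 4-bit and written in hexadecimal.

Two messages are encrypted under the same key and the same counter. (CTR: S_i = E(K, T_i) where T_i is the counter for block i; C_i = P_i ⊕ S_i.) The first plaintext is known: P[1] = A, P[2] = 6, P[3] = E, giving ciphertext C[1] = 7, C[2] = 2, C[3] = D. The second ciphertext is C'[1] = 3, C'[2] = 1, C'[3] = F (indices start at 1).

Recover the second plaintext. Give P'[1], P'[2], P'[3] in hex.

P'[1] = E, P'[2] = 5, P'[3] = C

In CTR with a reused counter, both messages share the same keystream S_i, so C_i ⊕ C'_i = P_i ⊕ P'_i and thus P'_i = P_i ⊕ C_i ⊕ C'_i.
P'[1]: A ⊕ 7 ⊕ 3 = E.
P'[2]: 6 ⊕ 2 ⊕ 1 = 5.
P'[3]: E ⊕ D ⊕ F = C.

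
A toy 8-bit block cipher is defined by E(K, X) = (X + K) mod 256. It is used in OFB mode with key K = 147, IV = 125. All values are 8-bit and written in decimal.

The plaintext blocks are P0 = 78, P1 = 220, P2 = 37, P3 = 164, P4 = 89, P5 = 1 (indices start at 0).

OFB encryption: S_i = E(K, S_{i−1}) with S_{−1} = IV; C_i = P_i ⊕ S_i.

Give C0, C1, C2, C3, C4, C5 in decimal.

C0: S = E(K, 125) = 16; 78 ⊕ 16 = 94.
C1: S = E(K, 16) = 163; 220 ⊕ 163 = 127.
C2: S = E(K, 163) = 54; 37 ⊕ 54 = 19.
C3: S = E(K, 54) = 201; 164 ⊕ 201 = 109.
C4: S = E(K, 201) = 92; 89 ⊕ 92 = 5.
C5: S = E(K, 92) = 239; 1 ⊕ 239 = 238.

C0 = 94, C1 = 127, C2 = 19, C3 = 109, C4 = 5, C5 = 238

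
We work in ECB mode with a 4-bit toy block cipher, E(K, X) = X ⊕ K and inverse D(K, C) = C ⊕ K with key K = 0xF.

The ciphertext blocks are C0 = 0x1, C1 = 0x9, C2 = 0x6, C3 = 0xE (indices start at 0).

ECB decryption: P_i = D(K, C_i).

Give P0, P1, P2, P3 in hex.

P0: D(K, 0x1) = 0xE.
P1: D(K, 0x9) = 0x6.
P2: D(K, 0x6) = 0x9.
P3: D(K, 0xE) = 0x1.

P0 = 0xE, P1 = 0x6, P2 = 0x9, P3 = 0x1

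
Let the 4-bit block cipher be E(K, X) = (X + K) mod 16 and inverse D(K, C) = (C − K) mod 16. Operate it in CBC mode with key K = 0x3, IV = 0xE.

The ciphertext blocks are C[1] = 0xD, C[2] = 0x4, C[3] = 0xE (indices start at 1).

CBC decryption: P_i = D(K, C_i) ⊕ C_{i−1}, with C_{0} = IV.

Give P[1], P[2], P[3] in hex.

P[1]: D(K, 0xD) = 0xA; 0xA ⊕ 0xE = 0x4.
P[2]: D(K, 0x4) = 0x1; 0x1 ⊕ 0xD = 0xC.
P[3]: D(K, 0xE) = 0xB; 0xB ⊕ 0x4 = 0xF.

P[1] = 0x4, P[2] = 0xC, P[3] = 0xF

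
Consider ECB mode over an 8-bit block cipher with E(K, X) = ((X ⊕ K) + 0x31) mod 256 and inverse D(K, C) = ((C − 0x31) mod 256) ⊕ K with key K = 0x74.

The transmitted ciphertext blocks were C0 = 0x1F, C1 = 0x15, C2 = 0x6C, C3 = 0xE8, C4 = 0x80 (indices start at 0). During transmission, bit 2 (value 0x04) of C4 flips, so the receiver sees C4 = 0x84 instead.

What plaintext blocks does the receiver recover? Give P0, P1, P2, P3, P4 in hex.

P0 = 0x9A, P1 = 0x90, P2 = 0x4F, P3 = 0xC3, P4 = 0x27

ECB decryption: P_i = D(K, C_i).
Only C4 changed, to 0x84. In ECB, a change in C_i affects only P_i. Decrypting the received ciphertext:
P0: D(K, 0x1F) = 0x9A.
P1: D(K, 0x15) = 0x90.
P2: D(K, 0x6C) = 0x4F.
P3: D(K, 0xE8) = 0xC3.
P4: D(K, 0x84) = 0x27.
Blocks that differ from the original plaintext: P4.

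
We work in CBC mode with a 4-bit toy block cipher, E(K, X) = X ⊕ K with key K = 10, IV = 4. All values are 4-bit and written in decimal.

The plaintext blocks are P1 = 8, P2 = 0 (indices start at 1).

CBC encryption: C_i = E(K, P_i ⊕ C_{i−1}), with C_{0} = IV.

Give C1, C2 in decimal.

C1: P1 ⊕ 4 = 12; E(K, 12) = 6.
C2: P2 ⊕ 6 = 6; E(K, 6) = 12.

C1 = 6, C2 = 12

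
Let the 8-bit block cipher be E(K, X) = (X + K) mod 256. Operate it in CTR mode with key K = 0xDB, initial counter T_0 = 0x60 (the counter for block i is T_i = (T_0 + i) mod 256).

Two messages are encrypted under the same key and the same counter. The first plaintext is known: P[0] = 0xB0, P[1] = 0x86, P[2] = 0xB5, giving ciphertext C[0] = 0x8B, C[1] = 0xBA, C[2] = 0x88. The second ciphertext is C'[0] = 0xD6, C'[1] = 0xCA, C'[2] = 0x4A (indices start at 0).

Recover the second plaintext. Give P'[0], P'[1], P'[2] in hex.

In CTR with a reused counter, both messages share the same keystream S_i, so C_i ⊕ C'_i = P_i ⊕ P'_i and thus P'_i = P_i ⊕ C_i ⊕ C'_i.
P'[0]: 0xB0 ⊕ 0x8B ⊕ 0xD6 = 0xED.
P'[1]: 0x86 ⊕ 0xBA ⊕ 0xCA = 0xF6.
P'[2]: 0xB5 ⊕ 0x88 ⊕ 0x4A = 0x77.

P'[0] = 0xED, P'[1] = 0xF6, P'[2] = 0x77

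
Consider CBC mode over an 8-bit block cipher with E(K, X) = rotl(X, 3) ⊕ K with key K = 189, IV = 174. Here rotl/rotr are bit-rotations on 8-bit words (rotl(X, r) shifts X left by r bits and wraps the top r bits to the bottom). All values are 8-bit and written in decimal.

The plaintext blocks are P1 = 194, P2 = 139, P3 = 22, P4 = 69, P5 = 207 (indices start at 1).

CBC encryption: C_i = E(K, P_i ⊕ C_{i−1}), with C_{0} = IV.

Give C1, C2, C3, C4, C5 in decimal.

C1: P1 ⊕ 174 = 108; E(K, 108) = 222.
C2: P2 ⊕ 222 = 85; E(K, 85) = 23.
C3: P3 ⊕ 23 = 1; E(K, 1) = 181.
C4: P4 ⊕ 181 = 240; E(K, 240) = 58.
C5: P5 ⊕ 58 = 245; E(K, 245) = 18.

C1 = 222, C2 = 23, C3 = 181, C4 = 58, C5 = 18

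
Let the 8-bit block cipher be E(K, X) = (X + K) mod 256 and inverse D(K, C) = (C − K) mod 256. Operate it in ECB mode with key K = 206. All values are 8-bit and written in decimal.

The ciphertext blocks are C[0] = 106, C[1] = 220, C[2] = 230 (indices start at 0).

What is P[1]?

ECB decryption: P_i = D(K, C_i).
P[1]: D(K, 220) = 14.

P[1] = 14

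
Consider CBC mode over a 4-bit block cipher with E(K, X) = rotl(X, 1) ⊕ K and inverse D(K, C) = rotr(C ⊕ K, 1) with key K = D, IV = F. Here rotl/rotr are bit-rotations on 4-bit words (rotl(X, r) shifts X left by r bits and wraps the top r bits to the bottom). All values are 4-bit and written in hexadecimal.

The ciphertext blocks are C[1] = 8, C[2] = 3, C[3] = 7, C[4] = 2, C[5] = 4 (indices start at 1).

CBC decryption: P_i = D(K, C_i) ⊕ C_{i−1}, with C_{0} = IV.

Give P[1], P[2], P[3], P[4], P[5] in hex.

P[1] = 5, P[2] = F, P[3] = 6, P[4] = 8, P[5] = E

P[1]: D(K, 8) = A; A ⊕ F = 5.
P[2]: D(K, 3) = 7; 7 ⊕ 8 = F.
P[3]: D(K, 7) = 5; 5 ⊕ 3 = 6.
P[4]: D(K, 2) = F; F ⊕ 7 = 8.
P[5]: D(K, 4) = C; C ⊕ 2 = E.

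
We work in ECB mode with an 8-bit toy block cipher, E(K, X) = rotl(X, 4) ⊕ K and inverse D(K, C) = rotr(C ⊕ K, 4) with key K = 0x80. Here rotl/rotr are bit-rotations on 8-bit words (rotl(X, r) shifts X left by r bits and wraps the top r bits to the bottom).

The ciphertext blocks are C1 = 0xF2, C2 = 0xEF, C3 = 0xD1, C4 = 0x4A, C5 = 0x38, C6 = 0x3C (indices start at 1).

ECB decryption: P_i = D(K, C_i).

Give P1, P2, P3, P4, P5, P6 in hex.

P1 = 0x27, P2 = 0xF6, P3 = 0x15, P4 = 0xAC, P5 = 0x8B, P6 = 0xCB

P1: D(K, 0xF2) = 0x27.
P2: D(K, 0xEF) = 0xF6.
P3: D(K, 0xD1) = 0x15.
P4: D(K, 0x4A) = 0xAC.
P5: D(K, 0x38) = 0x8B.
P6: D(K, 0x3C) = 0xCB.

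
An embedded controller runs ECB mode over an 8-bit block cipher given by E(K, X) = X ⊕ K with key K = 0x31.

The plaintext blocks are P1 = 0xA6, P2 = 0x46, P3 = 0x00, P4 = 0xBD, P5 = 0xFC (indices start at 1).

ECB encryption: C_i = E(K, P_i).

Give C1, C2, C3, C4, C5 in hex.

C1 = 0x97, C2 = 0x77, C3 = 0x31, C4 = 0x8C, C5 = 0xCD

C1: E(K, 0xA6) = 0x97.
C2: E(K, 0x46) = 0x77.
C3: E(K, 0x00) = 0x31.
C4: E(K, 0xBD) = 0x8C.
C5: E(K, 0xFC) = 0xCD.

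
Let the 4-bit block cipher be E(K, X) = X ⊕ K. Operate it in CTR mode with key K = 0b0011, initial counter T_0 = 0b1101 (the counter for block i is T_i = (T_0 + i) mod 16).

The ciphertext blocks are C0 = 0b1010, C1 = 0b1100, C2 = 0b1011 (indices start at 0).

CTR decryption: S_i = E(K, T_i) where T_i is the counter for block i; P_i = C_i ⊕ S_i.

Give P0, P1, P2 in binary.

P0: T = 0b1101, S = E(K, T) = 0b1110; 0b1010 ⊕ 0b1110 = 0b0100.
P1: T = 0b1110, S = E(K, T) = 0b1101; 0b1100 ⊕ 0b1101 = 0b0001.
P2: T = 0b1111, S = E(K, T) = 0b1100; 0b1011 ⊕ 0b1100 = 0b0111.

P0 = 0b0100, P1 = 0b0001, P2 = 0b0111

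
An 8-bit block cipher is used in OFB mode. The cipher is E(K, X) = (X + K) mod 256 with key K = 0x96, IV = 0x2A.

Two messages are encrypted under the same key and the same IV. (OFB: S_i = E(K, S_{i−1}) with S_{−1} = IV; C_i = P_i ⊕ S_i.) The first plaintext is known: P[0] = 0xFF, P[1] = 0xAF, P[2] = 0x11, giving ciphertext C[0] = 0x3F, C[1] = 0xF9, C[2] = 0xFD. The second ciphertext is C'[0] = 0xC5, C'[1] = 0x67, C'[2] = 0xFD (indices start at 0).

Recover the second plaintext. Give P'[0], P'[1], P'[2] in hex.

P'[0] = 0x05, P'[1] = 0x31, P'[2] = 0x11

In OFB with a reused IV, both messages share the same keystream S_i, so C_i ⊕ C'_i = P_i ⊕ P'_i and thus P'_i = P_i ⊕ C_i ⊕ C'_i.
P'[0]: 0xFF ⊕ 0x3F ⊕ 0xC5 = 0x05.
P'[1]: 0xAF ⊕ 0xF9 ⊕ 0x67 = 0x31.
P'[2]: 0x11 ⊕ 0xFD ⊕ 0xFD = 0x11.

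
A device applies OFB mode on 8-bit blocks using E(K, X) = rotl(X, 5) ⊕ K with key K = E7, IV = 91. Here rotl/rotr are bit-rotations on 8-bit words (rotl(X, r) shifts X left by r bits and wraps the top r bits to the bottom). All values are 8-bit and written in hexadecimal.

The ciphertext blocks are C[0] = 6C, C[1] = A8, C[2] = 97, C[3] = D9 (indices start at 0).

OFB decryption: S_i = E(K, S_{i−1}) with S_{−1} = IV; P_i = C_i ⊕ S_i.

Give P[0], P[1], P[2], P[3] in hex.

P[0] = B9, P[1] = F5, P[2] = DB, P[3] = B7

P[0]: S = E(K, 91) = D5; 6C ⊕ D5 = B9.
P[1]: S = E(K, D5) = 5D; A8 ⊕ 5D = F5.
P[2]: S = E(K, 5D) = 4C; 97 ⊕ 4C = DB.
P[3]: S = E(K, 4C) = 6E; D9 ⊕ 6E = B7.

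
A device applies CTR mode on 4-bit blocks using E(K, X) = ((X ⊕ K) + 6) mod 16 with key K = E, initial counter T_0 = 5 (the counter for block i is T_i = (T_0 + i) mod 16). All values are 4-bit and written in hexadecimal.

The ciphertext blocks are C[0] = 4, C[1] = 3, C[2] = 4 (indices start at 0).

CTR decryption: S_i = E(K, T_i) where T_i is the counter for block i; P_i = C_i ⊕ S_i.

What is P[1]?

P[1] = D

P[1]: T = 6, S = E(K, T) = E; 3 ⊕ E = D.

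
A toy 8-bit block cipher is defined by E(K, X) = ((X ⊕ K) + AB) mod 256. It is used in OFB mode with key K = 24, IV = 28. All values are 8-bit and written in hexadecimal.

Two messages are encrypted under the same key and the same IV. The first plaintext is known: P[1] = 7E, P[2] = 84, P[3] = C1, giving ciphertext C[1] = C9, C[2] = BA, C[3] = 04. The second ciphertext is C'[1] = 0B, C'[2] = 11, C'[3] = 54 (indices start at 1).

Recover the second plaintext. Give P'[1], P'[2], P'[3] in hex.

P'[1] = BC, P'[2] = 2F, P'[3] = 91

In OFB with a reused IV, both messages share the same keystream S_i, so C_i ⊕ C'_i = P_i ⊕ P'_i and thus P'_i = P_i ⊕ C_i ⊕ C'_i.
P'[1]: 7E ⊕ C9 ⊕ 0B = BC.
P'[2]: 84 ⊕ BA ⊕ 11 = 2F.
P'[3]: C1 ⊕ 04 ⊕ 54 = 91.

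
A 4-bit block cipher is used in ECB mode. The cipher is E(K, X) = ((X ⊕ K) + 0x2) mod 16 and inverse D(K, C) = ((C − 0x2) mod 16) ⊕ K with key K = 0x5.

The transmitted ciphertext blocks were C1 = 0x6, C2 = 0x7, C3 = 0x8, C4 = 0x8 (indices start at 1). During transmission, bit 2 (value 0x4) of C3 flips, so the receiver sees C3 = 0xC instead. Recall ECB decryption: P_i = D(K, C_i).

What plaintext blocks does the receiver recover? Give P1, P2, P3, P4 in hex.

Only C3 changed, to 0xC. In ECB, a change in C_i affects only P_i. Decrypting the received ciphertext:
P1: D(K, 0x6) = 0x1.
P2: D(K, 0x7) = 0x0.
P3: D(K, 0xC) = 0xF.
P4: D(K, 0x8) = 0x3.
Blocks that differ from the original plaintext: P3.

P1 = 0x1, P2 = 0x0, P3 = 0xF, P4 = 0x3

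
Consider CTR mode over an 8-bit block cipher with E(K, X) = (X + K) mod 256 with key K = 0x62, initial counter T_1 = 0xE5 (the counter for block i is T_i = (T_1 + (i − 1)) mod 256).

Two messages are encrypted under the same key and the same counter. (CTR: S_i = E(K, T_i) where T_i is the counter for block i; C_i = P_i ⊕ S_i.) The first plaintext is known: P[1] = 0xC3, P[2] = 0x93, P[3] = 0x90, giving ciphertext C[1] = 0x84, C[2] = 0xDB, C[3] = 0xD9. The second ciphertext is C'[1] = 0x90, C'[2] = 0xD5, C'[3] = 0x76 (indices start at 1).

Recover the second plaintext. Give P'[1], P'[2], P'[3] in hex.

In CTR with a reused counter, both messages share the same keystream S_i, so C_i ⊕ C'_i = P_i ⊕ P'_i and thus P'_i = P_i ⊕ C_i ⊕ C'_i.
P'[1]: 0xC3 ⊕ 0x84 ⊕ 0x90 = 0xD7.
P'[2]: 0x93 ⊕ 0xDB ⊕ 0xD5 = 0x9D.
P'[3]: 0x90 ⊕ 0xD9 ⊕ 0x76 = 0x3F.

P'[1] = 0xD7, P'[2] = 0x9D, P'[3] = 0x3F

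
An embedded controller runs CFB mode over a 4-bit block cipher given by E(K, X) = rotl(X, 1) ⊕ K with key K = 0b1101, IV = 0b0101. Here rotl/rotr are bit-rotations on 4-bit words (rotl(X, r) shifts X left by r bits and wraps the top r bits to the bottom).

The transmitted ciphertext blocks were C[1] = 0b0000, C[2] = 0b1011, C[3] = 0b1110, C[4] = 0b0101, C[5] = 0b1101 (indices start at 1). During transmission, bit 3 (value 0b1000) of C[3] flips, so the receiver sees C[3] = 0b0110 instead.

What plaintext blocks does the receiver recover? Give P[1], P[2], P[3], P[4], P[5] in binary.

CFB decryption: P_i = C_i ⊕ E(K, C_{i−1}), with C_{0} = IV.
Only C[3] changed, to 0b0110. In CFB, a change in C_i flips the same bit in P_i and garbles P_{i+1}. Decrypting the received ciphertext:
P[1]: E(K, 0b0101) = 0b0111; 0b0000 ⊕ 0b0111 = 0b0111.
P[2]: E(K, 0b0000) = 0b1101; 0b1011 ⊕ 0b1101 = 0b0110.
P[3]: E(K, 0b1011) = 0b1010; 0b0110 ⊕ 0b1010 = 0b1100.
P[4]: E(K, 0b0110) = 0b0001; 0b0101 ⊕ 0b0001 = 0b0100.
P[5]: E(K, 0b0101) = 0b0111; 0b1101 ⊕ 0b0111 = 0b1010.
Blocks that differ from the original plaintext: P[3], P[4].

P[1] = 0b0111, P[2] = 0b0110, P[3] = 0b1100, P[4] = 0b0100, P[5] = 0b1010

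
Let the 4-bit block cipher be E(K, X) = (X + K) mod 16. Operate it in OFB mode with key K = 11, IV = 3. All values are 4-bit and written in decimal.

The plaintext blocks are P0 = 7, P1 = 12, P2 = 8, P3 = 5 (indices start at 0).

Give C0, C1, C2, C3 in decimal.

OFB encryption: S_i = E(K, S_{i−1}) with S_{−1} = IV; C_i = P_i ⊕ S_i.
C0: S = E(K, 3) = 14; 7 ⊕ 14 = 9.
C1: S = E(K, 14) = 9; 12 ⊕ 9 = 5.
C2: S = E(K, 9) = 4; 8 ⊕ 4 = 12.
C3: S = E(K, 4) = 15; 5 ⊕ 15 = 10.

C0 = 9, C1 = 5, C2 = 12, C3 = 10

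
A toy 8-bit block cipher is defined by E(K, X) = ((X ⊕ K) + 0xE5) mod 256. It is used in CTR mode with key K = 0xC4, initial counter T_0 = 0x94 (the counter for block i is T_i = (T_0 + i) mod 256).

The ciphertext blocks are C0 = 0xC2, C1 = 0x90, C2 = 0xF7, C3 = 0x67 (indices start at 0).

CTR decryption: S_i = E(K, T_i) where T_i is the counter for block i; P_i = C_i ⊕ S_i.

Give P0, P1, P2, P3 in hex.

P0: T = 0x94, S = E(K, T) = 0x35; 0xC2 ⊕ 0x35 = 0xF7.
P1: T = 0x95, S = E(K, T) = 0x36; 0x90 ⊕ 0x36 = 0xA6.
P2: T = 0x96, S = E(K, T) = 0x37; 0xF7 ⊕ 0x37 = 0xC0.
P3: T = 0x97, S = E(K, T) = 0x38; 0x67 ⊕ 0x38 = 0x5F.

P0 = 0xF7, P1 = 0xA6, P2 = 0xC0, P3 = 0x5F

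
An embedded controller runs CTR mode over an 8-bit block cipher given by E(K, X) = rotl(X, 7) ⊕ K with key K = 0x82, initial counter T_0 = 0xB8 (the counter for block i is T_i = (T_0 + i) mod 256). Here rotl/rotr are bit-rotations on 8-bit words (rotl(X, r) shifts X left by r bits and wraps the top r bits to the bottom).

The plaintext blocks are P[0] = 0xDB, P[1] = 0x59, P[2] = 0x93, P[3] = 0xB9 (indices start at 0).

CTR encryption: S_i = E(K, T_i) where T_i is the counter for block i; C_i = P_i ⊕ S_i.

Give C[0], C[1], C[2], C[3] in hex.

C[0]: T = 0xB8, S = E(K, T) = 0xDE; 0xDB ⊕ 0xDE = 0x05.
C[1]: T = 0xB9, S = E(K, T) = 0x5E; 0x59 ⊕ 0x5E = 0x07.
C[2]: T = 0xBA, S = E(K, T) = 0xDF; 0x93 ⊕ 0xDF = 0x4C.
C[3]: T = 0xBB, S = E(K, T) = 0x5F; 0xB9 ⊕ 0x5F = 0xE6.

C[0] = 0x05, C[1] = 0x07, C[2] = 0x4C, C[3] = 0xE6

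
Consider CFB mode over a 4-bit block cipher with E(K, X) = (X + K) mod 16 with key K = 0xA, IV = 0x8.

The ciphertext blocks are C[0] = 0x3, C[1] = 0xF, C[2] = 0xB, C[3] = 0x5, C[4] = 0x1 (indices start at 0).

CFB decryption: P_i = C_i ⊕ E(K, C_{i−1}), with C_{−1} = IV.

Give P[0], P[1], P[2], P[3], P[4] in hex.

P[0] = 0x1, P[1] = 0x2, P[2] = 0x2, P[3] = 0x0, P[4] = 0xE

P[0]: E(K, 0x8) = 0x2; 0x3 ⊕ 0x2 = 0x1.
P[1]: E(K, 0x3) = 0xD; 0xF ⊕ 0xD = 0x2.
P[2]: E(K, 0xF) = 0x9; 0xB ⊕ 0x9 = 0x2.
P[3]: E(K, 0xB) = 0x5; 0x5 ⊕ 0x5 = 0x0.
P[4]: E(K, 0x5) = 0xF; 0x1 ⊕ 0xF = 0xE.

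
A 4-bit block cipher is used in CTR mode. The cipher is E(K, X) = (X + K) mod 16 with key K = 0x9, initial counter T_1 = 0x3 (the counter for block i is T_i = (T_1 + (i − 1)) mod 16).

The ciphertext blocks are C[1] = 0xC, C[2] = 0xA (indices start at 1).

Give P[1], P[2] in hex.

P[1] = 0x0, P[2] = 0x7

CTR decryption: S_i = E(K, T_i) where T_i is the counter for block i; P_i = C_i ⊕ S_i.
P[1]: T = 0x3, S = E(K, T) = 0xC; 0xC ⊕ 0xC = 0x0.
P[2]: T = 0x4, S = E(K, T) = 0xD; 0xA ⊕ 0xD = 0x7.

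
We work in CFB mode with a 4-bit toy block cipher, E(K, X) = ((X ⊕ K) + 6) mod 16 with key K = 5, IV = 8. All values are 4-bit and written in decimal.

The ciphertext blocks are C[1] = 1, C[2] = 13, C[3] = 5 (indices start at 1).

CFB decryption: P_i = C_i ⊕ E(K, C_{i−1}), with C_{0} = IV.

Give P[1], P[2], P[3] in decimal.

P[1] = 2, P[2] = 7, P[3] = 11

P[1]: E(K, 8) = 3; 1 ⊕ 3 = 2.
P[2]: E(K, 1) = 10; 13 ⊕ 10 = 7.
P[3]: E(K, 13) = 14; 5 ⊕ 14 = 11.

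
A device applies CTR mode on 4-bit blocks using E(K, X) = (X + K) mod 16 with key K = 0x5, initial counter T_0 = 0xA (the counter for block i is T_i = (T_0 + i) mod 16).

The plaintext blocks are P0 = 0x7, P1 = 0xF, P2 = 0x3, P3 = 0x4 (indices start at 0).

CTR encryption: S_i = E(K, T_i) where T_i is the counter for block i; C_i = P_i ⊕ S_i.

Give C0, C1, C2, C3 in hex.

C0: T = 0xA, S = E(K, T) = 0xF; 0x7 ⊕ 0xF = 0x8.
C1: T = 0xB, S = E(K, T) = 0x0; 0xF ⊕ 0x0 = 0xF.
C2: T = 0xC, S = E(K, T) = 0x1; 0x3 ⊕ 0x1 = 0x2.
C3: T = 0xD, S = E(K, T) = 0x2; 0x4 ⊕ 0x2 = 0x6.

C0 = 0x8, C1 = 0xF, C2 = 0x2, C3 = 0x6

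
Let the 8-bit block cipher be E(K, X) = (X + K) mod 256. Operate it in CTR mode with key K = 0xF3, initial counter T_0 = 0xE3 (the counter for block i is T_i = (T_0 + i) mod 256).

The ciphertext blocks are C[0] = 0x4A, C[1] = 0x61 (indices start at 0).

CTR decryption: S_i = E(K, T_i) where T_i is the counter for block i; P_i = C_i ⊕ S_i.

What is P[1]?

P[1]: T = 0xE4, S = E(K, T) = 0xD7; 0x61 ⊕ 0xD7 = 0xB6.

P[1] = 0xB6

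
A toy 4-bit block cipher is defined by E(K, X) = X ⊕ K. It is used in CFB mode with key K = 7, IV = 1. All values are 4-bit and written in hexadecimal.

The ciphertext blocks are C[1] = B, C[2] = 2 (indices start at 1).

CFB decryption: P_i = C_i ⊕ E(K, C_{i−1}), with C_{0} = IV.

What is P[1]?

P[1] = D

P[1]: E(K, 1) = 6; B ⊕ 6 = D.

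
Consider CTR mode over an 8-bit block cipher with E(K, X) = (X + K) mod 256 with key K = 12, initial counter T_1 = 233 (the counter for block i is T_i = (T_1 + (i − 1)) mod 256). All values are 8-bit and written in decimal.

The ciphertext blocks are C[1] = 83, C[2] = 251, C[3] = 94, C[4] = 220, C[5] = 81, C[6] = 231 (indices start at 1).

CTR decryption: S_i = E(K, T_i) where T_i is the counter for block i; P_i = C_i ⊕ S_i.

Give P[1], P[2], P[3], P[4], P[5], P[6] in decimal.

P[1]: T = 233, S = E(K, T) = 245; 83 ⊕ 245 = 166.
P[2]: T = 234, S = E(K, T) = 246; 251 ⊕ 246 = 13.
P[3]: T = 235, S = E(K, T) = 247; 94 ⊕ 247 = 169.
P[4]: T = 236, S = E(K, T) = 248; 220 ⊕ 248 = 36.
P[5]: T = 237, S = E(K, T) = 249; 81 ⊕ 249 = 168.
P[6]: T = 238, S = E(K, T) = 250; 231 ⊕ 250 = 29.

P[1] = 166, P[2] = 13, P[3] = 169, P[4] = 36, P[5] = 168, P[6] = 29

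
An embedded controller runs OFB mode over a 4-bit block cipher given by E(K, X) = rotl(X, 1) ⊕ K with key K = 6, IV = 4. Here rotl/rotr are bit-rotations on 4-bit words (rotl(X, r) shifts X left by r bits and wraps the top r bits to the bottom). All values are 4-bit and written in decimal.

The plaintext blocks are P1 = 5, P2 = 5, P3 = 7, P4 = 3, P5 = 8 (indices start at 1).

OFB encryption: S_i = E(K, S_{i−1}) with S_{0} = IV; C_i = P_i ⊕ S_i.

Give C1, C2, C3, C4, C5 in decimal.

C1: S = E(K, 4) = 14; 5 ⊕ 14 = 11.
C2: S = E(K, 14) = 11; 5 ⊕ 11 = 14.
C3: S = E(K, 11) = 1; 7 ⊕ 1 = 6.
C4: S = E(K, 1) = 4; 3 ⊕ 4 = 7.
C5: S = E(K, 4) = 14; 8 ⊕ 14 = 6.

C1 = 11, C2 = 14, C3 = 6, C4 = 7, C5 = 6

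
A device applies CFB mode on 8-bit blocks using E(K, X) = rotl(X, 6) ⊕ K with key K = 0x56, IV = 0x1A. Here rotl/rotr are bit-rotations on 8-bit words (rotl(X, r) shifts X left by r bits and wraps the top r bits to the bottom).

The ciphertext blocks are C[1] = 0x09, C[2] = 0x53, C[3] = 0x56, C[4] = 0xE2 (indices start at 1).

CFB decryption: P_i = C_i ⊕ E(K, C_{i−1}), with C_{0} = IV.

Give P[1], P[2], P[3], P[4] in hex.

P[1] = 0xD9, P[2] = 0x47, P[3] = 0xD4, P[4] = 0x21

P[1]: E(K, 0x1A) = 0xD0; 0x09 ⊕ 0xD0 = 0xD9.
P[2]: E(K, 0x09) = 0x14; 0x53 ⊕ 0x14 = 0x47.
P[3]: E(K, 0x53) = 0x82; 0x56 ⊕ 0x82 = 0xD4.
P[4]: E(K, 0x56) = 0xC3; 0xE2 ⊕ 0xC3 = 0x21.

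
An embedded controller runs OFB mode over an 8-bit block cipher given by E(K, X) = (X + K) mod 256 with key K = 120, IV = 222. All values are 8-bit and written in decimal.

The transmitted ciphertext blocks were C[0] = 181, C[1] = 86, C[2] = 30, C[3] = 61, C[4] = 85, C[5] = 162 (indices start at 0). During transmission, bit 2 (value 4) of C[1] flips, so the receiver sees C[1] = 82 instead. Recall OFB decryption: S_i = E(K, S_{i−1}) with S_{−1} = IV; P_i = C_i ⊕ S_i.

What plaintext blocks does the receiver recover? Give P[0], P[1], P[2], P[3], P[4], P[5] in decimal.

P[0] = 227, P[1] = 156, P[2] = 88, P[3] = 131, P[4] = 99, P[5] = 12

Only C[1] changed, to 82. In OFB, a change in C_i flips the same bit in P_i only; the keystream is unaffected. Decrypting the received ciphertext:
P[0]: S = E(K, 222) = 86; 181 ⊕ 86 = 227.
P[1]: S = E(K, 86) = 206; 82 ⊕ 206 = 156.
P[2]: S = E(K, 206) = 70; 30 ⊕ 70 = 88.
P[3]: S = E(K, 70) = 190; 61 ⊕ 190 = 131.
P[4]: S = E(K, 190) = 54; 85 ⊕ 54 = 99.
P[5]: S = E(K, 54) = 174; 162 ⊕ 174 = 12.
Blocks that differ from the original plaintext: P[1].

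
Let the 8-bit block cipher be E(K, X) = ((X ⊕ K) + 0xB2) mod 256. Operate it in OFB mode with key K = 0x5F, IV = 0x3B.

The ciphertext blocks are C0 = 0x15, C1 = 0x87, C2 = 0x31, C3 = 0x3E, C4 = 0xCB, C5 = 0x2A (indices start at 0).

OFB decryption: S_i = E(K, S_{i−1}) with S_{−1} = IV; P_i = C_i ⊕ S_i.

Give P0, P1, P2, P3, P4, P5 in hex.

P0 = 0x03, P1 = 0x7C, P2 = 0x67, P3 = 0x85, P4 = 0x5D, P5 = 0x51

P0: S = E(K, 0x3B) = 0x16; 0x15 ⊕ 0x16 = 0x03.
P1: S = E(K, 0x16) = 0xFB; 0x87 ⊕ 0xFB = 0x7C.
P2: S = E(K, 0xFB) = 0x56; 0x31 ⊕ 0x56 = 0x67.
P3: S = E(K, 0x56) = 0xBB; 0x3E ⊕ 0xBB = 0x85.
P4: S = E(K, 0xBB) = 0x96; 0xCB ⊕ 0x96 = 0x5D.
P5: S = E(K, 0x96) = 0x7B; 0x2A ⊕ 0x7B = 0x51.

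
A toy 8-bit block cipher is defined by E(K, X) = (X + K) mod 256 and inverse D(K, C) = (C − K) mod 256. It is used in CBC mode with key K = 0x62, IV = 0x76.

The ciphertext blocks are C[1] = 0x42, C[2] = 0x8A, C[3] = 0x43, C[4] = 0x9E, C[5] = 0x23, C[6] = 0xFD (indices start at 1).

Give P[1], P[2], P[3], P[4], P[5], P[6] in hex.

CBC decryption: P_i = D(K, C_i) ⊕ C_{i−1}, with C_{0} = IV.
P[1]: D(K, 0x42) = 0xE0; 0xE0 ⊕ 0x76 = 0x96.
P[2]: D(K, 0x8A) = 0x28; 0x28 ⊕ 0x42 = 0x6A.
P[3]: D(K, 0x43) = 0xE1; 0xE1 ⊕ 0x8A = 0x6B.
P[4]: D(K, 0x9E) = 0x3C; 0x3C ⊕ 0x43 = 0x7F.
P[5]: D(K, 0x23) = 0xC1; 0xC1 ⊕ 0x9E = 0x5F.
P[6]: D(K, 0xFD) = 0x9B; 0x9B ⊕ 0x23 = 0xB8.

P[1] = 0x96, P[2] = 0x6A, P[3] = 0x6B, P[4] = 0x7F, P[5] = 0x5F, P[6] = 0xB8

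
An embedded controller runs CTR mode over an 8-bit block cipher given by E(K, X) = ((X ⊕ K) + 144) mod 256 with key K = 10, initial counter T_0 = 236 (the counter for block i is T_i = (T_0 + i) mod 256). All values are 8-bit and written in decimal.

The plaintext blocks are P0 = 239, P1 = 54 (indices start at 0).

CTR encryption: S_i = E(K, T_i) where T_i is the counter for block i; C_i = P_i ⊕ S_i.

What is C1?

C1 = 65

C0: T = 236, S = E(K, T) = 118; 239 ⊕ 118 = 153.
C1: T = 237, S = E(K, T) = 119; 54 ⊕ 119 = 65.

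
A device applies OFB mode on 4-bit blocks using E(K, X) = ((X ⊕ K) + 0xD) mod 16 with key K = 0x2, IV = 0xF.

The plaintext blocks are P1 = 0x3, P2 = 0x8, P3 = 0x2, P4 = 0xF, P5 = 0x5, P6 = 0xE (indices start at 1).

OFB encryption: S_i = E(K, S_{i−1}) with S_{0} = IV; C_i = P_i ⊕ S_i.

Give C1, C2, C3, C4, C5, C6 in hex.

C1: S = E(K, 0xF) = 0xA; 0x3 ⊕ 0xA = 0x9.
C2: S = E(K, 0xA) = 0x5; 0x8 ⊕ 0x5 = 0xD.
C3: S = E(K, 0x5) = 0x4; 0x2 ⊕ 0x4 = 0x6.
C4: S = E(K, 0x4) = 0x3; 0xF ⊕ 0x3 = 0xC.
C5: S = E(K, 0x3) = 0xE; 0x5 ⊕ 0xE = 0xB.
C6: S = E(K, 0xE) = 0x9; 0xE ⊕ 0x9 = 0x7.

C1 = 0x9, C2 = 0xD, C3 = 0x6, C4 = 0xC, C5 = 0xB, C6 = 0x7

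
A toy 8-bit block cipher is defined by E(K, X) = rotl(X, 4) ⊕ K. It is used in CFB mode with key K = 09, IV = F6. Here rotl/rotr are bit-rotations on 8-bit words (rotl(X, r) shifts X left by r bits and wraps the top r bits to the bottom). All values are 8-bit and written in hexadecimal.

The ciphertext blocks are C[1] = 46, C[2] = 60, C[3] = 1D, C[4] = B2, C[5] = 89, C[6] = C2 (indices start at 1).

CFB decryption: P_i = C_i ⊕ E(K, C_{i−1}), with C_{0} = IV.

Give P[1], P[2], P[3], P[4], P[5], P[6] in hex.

P[1]: E(K, F6) = 66; 46 ⊕ 66 = 20.
P[2]: E(K, 46) = 6D; 60 ⊕ 6D = 0D.
P[3]: E(K, 60) = 0F; 1D ⊕ 0F = 12.
P[4]: E(K, 1D) = D8; B2 ⊕ D8 = 6A.
P[5]: E(K, B2) = 22; 89 ⊕ 22 = AB.
P[6]: E(K, 89) = 91; C2 ⊕ 91 = 53.

P[1] = 20, P[2] = 0D, P[3] = 12, P[4] = 6A, P[5] = AB, P[6] = 53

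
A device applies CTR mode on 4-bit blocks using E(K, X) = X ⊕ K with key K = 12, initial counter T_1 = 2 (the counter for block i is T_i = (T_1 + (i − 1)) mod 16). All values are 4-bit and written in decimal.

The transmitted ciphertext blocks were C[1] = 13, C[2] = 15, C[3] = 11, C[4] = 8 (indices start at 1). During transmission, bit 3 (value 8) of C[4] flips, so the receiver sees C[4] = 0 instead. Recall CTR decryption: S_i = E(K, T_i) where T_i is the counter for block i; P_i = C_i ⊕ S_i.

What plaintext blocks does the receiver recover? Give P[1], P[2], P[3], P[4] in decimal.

Only C[4] changed, to 0. In CTR, a change in C_i flips the same bit in P_i only; the keystream is unaffected. Decrypting the received ciphertext:
P[1]: T = 2, S = E(K, T) = 14; 13 ⊕ 14 = 3.
P[2]: T = 3, S = E(K, T) = 15; 15 ⊕ 15 = 0.
P[3]: T = 4, S = E(K, T) = 8; 11 ⊕ 8 = 3.
P[4]: T = 5, S = E(K, T) = 9; 0 ⊕ 9 = 9.
Blocks that differ from the original plaintext: P[4].

P[1] = 3, P[2] = 0, P[3] = 3, P[4] = 9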